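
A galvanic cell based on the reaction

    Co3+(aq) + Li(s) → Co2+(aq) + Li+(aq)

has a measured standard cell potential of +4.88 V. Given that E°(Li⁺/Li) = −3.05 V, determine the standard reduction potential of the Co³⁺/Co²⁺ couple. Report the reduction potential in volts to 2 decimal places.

In the reaction as written the Co³⁺/Co²⁺ couple is reduced (cathode) and Li⁺/Li is oxidized (anode), so E°cell = E°(Co³⁺/Co²⁺) − E°(Li⁺/Li).
E°(Co³⁺/Co²⁺) = E°cell + E°(anode) = +4.88 + (−3.05) = +1.83 V.

+1.83 V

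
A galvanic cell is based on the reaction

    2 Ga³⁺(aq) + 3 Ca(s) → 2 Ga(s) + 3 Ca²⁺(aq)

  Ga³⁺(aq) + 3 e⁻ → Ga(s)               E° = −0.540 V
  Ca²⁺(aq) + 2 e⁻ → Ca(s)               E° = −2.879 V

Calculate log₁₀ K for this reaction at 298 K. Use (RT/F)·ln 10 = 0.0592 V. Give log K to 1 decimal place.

The Ga³⁺/Ga couple is reduced (cathode); E°cell = −0.540 − (−2.879) = +2.339 V with n = 6.
At equilibrium E = 0, so log K = nE°cell / 0.0592 = (6)(+2.339) / 0.0592 = 237.1.

log K = 237.1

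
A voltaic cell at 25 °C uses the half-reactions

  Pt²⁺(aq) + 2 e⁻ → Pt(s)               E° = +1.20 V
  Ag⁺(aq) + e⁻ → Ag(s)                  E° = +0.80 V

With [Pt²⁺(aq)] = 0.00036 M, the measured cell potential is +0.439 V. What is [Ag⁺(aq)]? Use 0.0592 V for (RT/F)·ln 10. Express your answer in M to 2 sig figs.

0.0042 M

With Pt²⁺/Pt at the cathode and Ag⁺/Ag at the anode, E°cell = +1.20 − (+0.80) = +0.40 V (n = 2).
Since E = E° − (0.0592/n)·log Q, log Q = n(E° − E)/0.0592 = −1.318.
For Pt²⁺(aq) + 2 Ag(s) → Pt(s) + 2 Ag⁺(aq), the reaction quotient is Q = [Ag⁺(aq)]^2 / [Pt²⁺(aq)].
Substituting the known concentrations and solving, log [Ag⁺(aq)] = −2.381 and [Ag⁺(aq)] = 0.0042 M.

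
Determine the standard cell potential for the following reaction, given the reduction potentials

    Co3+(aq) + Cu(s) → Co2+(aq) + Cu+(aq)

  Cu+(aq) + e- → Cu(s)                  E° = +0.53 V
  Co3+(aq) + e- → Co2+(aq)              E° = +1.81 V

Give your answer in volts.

+1.28 V

In the reaction as written, Co3+(aq) is reduced (cathode) and Cu+(aq) is produced by oxidation at the anode.
E°cell = E°(cathode) − E°(anode) = +1.81 − (+0.53) = +1.28 V.
The positive value indicates the reaction is spontaneous as written.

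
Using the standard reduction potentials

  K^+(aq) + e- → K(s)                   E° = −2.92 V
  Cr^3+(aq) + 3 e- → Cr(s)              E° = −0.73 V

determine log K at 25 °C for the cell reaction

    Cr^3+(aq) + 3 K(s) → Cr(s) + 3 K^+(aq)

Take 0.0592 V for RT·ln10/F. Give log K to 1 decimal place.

The Cr³⁺/Cr couple is reduced (cathode); E°cell = −0.73 − (−2.92) = +2.19 V with n = 3.
At equilibrium E = 0, so log K = nE°cell / 0.0592 = (3)(+2.19) / 0.0592 = 111.0.

log K = 111.0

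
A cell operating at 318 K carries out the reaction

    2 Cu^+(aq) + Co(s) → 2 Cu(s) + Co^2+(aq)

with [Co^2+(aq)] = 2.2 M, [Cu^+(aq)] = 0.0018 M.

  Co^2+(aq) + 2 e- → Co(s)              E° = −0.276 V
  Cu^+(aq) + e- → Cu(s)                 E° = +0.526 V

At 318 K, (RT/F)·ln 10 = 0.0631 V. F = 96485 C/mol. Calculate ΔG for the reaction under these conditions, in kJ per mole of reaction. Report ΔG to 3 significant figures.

E°cell = +0.526 − (−0.276) = +0.802 V; the balanced reaction transfers n = 2 electrons.
Q = [Co^2+(aq)] / [Cu^+(aq)]^2 = 6.79×10^5, so log Q = 5.832 and E = +0.802 − (0.0631/2)(5.832) = +0.6180 V.
Finally ΔG = −nFE = −(2)(96485 C/mol)(+0.6180 V) = −119 kJ/mol.

−119 kJ/mol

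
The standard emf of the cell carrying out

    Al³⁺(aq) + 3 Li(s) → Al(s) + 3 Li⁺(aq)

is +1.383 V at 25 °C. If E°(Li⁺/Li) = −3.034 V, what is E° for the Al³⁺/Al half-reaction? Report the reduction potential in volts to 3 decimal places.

−1.651 V

In the reaction as written the Al³⁺/Al couple is reduced (cathode) and Li⁺/Li is oxidized (anode), so E°cell = E°(Al³⁺/Al) − E°(Li⁺/Li).
E°(Al³⁺/Al) = E°cell + E°(anode) = +1.383 + (−3.034) = −1.651 V.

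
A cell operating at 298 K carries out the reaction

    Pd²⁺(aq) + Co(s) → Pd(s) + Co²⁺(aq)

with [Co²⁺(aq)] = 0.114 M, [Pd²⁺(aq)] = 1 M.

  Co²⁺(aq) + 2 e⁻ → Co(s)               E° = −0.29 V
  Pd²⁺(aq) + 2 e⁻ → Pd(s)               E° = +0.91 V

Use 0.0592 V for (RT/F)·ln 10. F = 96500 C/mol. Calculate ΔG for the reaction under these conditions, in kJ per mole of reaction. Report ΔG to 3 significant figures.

The standard cell potential is +0.91 − (−0.29) = +1.20 V, with n = 2 electrons in the balanced equation.
The reaction quotient is [Co²⁺(aq)] / [Pd²⁺(aq)] = 0.114; by Nernst, E = +1.20 − (0.0592/2)(−0.943) = +1.2279 V.
ΔG = −nFE = −(2)(96500)(+1.2279) J/mol = −237 kJ/mol.

−237 kJ/mol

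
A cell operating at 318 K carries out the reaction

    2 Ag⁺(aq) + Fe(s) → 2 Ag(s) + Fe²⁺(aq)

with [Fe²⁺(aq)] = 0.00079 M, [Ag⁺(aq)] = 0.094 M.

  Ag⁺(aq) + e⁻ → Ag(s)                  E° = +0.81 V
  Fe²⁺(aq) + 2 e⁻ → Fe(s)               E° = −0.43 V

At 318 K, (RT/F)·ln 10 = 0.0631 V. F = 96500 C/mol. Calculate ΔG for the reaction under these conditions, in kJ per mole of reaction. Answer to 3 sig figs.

E°cell = +0.81 − (−0.43) = +1.24 V; the balanced reaction transfers n = 2 electrons.
Q = [Fe²⁺(aq)] / [Ag⁺(aq)]^2 = 0.0894, so log Q = −1.049 and E = +1.24 − (0.0631/2)(−1.049) = +1.2731 V.
Finally ΔG = −nFE = −(2)(96500 C/mol)(+1.2731 V) = −246 kJ/mol.

−246 kJ/mol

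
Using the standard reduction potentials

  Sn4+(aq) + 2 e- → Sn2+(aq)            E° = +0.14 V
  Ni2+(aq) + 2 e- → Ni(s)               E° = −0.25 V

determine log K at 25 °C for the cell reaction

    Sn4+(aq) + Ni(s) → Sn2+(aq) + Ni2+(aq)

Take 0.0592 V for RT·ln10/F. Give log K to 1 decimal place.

The Sn⁴⁺/Sn²⁺ couple is reduced (cathode); E°cell = +0.14 − (−0.25) = +0.39 V with n = 2.
At equilibrium E = 0, so log K = nE°cell / 0.0592 = (2)(+0.39) / 0.0592 = 13.2.

log K = 13.2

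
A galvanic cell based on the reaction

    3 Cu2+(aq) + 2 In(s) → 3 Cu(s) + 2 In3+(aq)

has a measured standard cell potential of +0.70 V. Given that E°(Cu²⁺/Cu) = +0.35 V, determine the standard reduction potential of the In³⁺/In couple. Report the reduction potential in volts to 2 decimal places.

−0.35 V

In the reaction as written the Cu²⁺/Cu couple is reduced (cathode) and In³⁺/In is oxidized (anode), so E°cell = E°(Cu²⁺/Cu) − E°(In³⁺/In).
E°(In³⁺/In) = E°(cathode) − E°cell = +0.35 − (+0.70) = −0.35 V.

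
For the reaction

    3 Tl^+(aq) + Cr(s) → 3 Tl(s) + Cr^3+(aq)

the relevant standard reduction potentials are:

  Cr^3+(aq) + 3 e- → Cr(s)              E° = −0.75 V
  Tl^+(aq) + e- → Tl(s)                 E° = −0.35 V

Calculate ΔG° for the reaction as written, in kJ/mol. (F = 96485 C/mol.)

−116 kJ/mol

In the reaction as written Tl^+(aq) is reduced, so the Tl⁺/Tl couple is the cathode and Cr³⁺/Cr is the anode.
E°cell = −0.35 − (−0.75) = +0.40 V; balancing electrons gives n = 3.
ΔG° = −nFE°cell = −(3)(96485)(+0.40) J/mol = −116 kJ/mol.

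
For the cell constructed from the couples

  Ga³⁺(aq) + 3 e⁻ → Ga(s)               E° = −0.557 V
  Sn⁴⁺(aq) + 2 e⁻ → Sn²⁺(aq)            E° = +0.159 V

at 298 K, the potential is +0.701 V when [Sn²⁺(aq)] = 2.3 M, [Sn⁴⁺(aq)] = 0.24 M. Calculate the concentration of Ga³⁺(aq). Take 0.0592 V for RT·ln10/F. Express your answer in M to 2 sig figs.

0.19 M

Sn⁴⁺/Sn²⁺ is the cathode (higher E°); E°cell = +0.159 − (−0.557) = +0.716 V with n = 6.
Since E = E° − (0.0592/n)·log Q, log Q = n(E° − E)/0.0592 = 1.520.
Balancing electrons gives 3 Sn⁴⁺(aq) + 2 Ga(s) → 3 Sn²⁺(aq) + 2 Ga³⁺(aq); thus Q = ([Sn²⁺(aq)]^3·[Ga³⁺(aq)]^2) / [Sn⁴⁺(aq)]^3.
Substituting the known concentrations and solving, log [Ga³⁺(aq)] = −0.712 and [Ga³⁺(aq)] = 0.19 M.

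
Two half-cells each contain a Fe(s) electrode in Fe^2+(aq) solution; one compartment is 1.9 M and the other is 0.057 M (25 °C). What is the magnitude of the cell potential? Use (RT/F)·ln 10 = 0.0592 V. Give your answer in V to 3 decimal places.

For a concentration cell E°cell = 0, since both electrodes use the same couple.
The compartment with the higher Fe^2+(aq) concentration (1.9 M) acts as the cathode; ions are reduced there and produced at the dilute (0.057 M) anode.
With n = 2, Ecell = −(0.0592/2)·log([dilute]/[conc]) = −(0.0592/2)·log(0.057/1.9) = +0.045 V.

0.045 V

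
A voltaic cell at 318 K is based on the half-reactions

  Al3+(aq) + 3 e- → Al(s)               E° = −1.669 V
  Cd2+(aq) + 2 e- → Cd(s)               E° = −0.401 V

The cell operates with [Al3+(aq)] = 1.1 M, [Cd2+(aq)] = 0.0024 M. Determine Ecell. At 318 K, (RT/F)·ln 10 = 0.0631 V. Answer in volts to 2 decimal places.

Cd²⁺/Cd is reduced (cathode, E° = −0.401 V) and Al³⁺/Al is oxidized (anode).
E°cell = −0.401 − (−1.669) = +1.268 V, with n = 6 electrons transferred.
Balancing gives 3 Cd2+(aq) + 2 Al(s) → 3 Cd(s) + 2 Al3+(aq); hence Q = [Al3+(aq)]^2 / [Cd2+(aq)]^3 = 8.75×10^7 (log Q = 7.942).
By the Nernst equation, E = +1.268 − (0.0631/6)·(7.942) = +1.18 V.

+1.18 V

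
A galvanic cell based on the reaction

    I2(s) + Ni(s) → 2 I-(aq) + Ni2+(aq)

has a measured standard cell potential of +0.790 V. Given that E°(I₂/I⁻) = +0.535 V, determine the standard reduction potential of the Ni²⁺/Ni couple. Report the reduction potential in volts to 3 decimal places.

−0.255 V

In the reaction as written the I₂/I⁻ couple is reduced (cathode) and Ni²⁺/Ni is oxidized (anode), so E°cell = E°(I₂/I⁻) − E°(Ni²⁺/Ni).
E°(Ni²⁺/Ni) = E°(cathode) − E°cell = +0.535 − (+0.790) = −0.255 V.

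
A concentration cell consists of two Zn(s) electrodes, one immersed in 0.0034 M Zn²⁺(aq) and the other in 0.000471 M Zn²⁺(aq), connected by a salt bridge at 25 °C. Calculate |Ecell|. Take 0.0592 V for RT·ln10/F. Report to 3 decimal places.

For a concentration cell E°cell = 0, since both electrodes use the same couple.
The compartment with the higher Zn²⁺(aq) concentration (0.0034 M) acts as the cathode; ions are reduced there and produced at the dilute (0.000471 M) anode.
With n = 2, Ecell = −(0.0592/2)·log([dilute]/[conc]) = −(0.0592/2)·log(0.000471/0.0034) = +0.025 V.

0.025 V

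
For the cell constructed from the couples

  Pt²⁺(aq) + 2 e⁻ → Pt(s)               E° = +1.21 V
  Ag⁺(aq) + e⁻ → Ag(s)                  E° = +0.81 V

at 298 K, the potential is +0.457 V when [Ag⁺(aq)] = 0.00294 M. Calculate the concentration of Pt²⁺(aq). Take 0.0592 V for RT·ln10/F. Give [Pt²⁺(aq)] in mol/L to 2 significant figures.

With Pt²⁺/Pt at the cathode and Ag⁺/Ag at the anode, E°cell = +1.21 − (+0.81) = +0.40 V (n = 2).
Rearranging E = E° − (0.0592/n)·log Q gives log Q = 2(+0.40 − (+0.457))/0.0592 = −1.926.
Balancing electrons gives Pt²⁺(aq) + 2 Ag(s) → Pt(s) + 2 Ag⁺(aq); thus Q = [Ag⁺(aq)]^2 / [Pt²⁺(aq)].
Solving for the unknown gives log [Pt²⁺(aq)] = −3.137, so [Pt²⁺(aq)] ≈ 0.00073 M.

0.00073 M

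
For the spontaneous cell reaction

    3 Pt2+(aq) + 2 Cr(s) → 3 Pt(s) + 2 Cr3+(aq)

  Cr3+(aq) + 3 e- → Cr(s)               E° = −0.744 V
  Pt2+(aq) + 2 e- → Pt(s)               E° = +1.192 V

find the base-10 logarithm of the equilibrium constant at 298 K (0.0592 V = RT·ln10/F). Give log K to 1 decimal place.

log K = 196.2

The Pt²⁺/Pt couple is reduced (cathode); E°cell = +1.192 − (−0.744) = +1.936 V with n = 6.
At equilibrium E = 0, so log K = nE°cell / 0.0592 = (6)(+1.936) / 0.0592 = 196.2.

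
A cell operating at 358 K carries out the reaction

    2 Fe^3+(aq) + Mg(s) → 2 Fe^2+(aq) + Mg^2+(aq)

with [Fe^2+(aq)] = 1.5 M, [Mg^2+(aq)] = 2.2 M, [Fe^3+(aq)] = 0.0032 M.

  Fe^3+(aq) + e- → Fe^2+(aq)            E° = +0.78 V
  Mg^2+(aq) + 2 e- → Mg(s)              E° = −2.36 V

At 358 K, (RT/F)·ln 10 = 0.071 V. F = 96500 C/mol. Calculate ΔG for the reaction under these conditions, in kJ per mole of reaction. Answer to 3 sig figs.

−567 kJ/mol

E°cell = +0.78 − (−2.36) = +3.14 V; the balanced reaction transfers n = 2 electrons.
Q = ([Fe^2+(aq)]^2·[Mg^2+(aq)]) / [Fe^3+(aq)]^2 = 4.83×10^5, so log Q = 5.684 and E = +3.14 − (0.071/2)(5.684) = +2.9382 V.
Finally ΔG = −nFE = −(2)(96500 C/mol)(+2.9382 V) = −567 kJ/mol.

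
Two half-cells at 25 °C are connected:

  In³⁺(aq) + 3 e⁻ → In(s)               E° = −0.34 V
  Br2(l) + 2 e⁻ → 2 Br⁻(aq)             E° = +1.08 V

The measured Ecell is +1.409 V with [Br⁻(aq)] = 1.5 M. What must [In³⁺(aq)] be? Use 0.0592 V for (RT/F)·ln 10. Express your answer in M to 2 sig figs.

1.1 M

The Br₂/Br⁻ couple has the larger reduction potential, so it is the cathode: E°cell = +1.08 − (−0.34) = +1.42 V and n = 6.
From the Nernst equation, log Q = n(E° − E)/0.0592 = 6·(+1.42 − (+1.409))/0.0592 = 1.115.
The balanced reaction is 3 Br2(l) + 2 In(s) → 6 Br⁻(aq) + 2 In³⁺(aq), so Q = [Br⁻(aq)]^6·[In³⁺(aq)]^2.
Isolating [In³⁺(aq)] in Q = 10^{1.115} yields log [In³⁺(aq)] = 0.029, i.e. 1.1 M.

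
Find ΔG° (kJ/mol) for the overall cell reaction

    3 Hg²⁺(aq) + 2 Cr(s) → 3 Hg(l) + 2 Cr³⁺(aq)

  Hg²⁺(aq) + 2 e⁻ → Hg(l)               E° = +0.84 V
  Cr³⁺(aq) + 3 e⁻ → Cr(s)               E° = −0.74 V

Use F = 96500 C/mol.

−915 kJ/mol

In the reaction as written Hg²⁺(aq) is reduced, so the Hg²⁺/Hg couple is the cathode and Cr³⁺/Cr is the anode.
E°cell = +0.84 − (−0.74) = +1.58 V; balancing electrons gives n = 6.
ΔG° = −nFE°cell = −(6)(96500)(+1.58) J/mol = −915 kJ/mol.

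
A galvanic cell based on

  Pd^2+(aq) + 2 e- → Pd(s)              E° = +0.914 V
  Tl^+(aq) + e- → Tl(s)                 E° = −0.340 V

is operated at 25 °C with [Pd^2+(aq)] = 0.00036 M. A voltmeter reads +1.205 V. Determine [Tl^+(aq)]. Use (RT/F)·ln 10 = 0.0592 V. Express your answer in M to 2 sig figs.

0.13 M

Pd²⁺/Pd is the cathode (higher E°); E°cell = +0.914 − (−0.340) = +1.254 V with n = 2.
From the Nernst equation, log Q = n(E° − E)/0.0592 = 2·(+1.254 − (+1.205))/0.0592 = 1.655.
For Pd^2+(aq) + 2 Tl(s) → Pd(s) + 2 Tl^+(aq), the reaction quotient is Q = [Tl^+(aq)]^2 / [Pd^2+(aq)].
Solving for the unknown gives log [Tl^+(aq)] = −0.894, so [Tl^+(aq)] ≈ 0.13 M.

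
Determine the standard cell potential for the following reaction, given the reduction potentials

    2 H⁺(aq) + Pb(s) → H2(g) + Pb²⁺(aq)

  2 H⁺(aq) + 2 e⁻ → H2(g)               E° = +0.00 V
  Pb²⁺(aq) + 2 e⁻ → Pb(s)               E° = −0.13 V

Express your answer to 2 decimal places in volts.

In the reaction as written, H⁺(aq) is reduced (cathode) and Pb²⁺(aq) is produced by oxidation at the anode.
E°cell = E°(cathode) − E°(anode) = +0.00 − (−0.13) = +0.13 V.
The positive value indicates the reaction is spontaneous as written.

+0.13 V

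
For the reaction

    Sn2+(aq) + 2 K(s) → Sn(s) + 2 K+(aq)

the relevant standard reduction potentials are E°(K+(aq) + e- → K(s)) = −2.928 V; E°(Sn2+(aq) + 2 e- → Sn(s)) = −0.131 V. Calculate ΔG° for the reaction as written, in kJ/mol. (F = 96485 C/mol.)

In the reaction as written Sn2+(aq) is reduced, so the Sn²⁺/Sn couple is the cathode and K⁺/K is the anode.
E°cell = −0.131 − (−2.928) = +2.797 V; balancing electrons gives n = 2.
ΔG° = −nFE°cell = −(2)(96485)(+2.797) J/mol = −540 kJ/mol.

−540 kJ/mol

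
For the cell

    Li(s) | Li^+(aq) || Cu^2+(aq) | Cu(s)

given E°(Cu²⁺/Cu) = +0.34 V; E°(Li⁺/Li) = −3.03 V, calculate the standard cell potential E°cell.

+3.37 V

By convention the left-hand electrode in cell notation is the anode (oxidation) and the right-hand electrode is the cathode (reduction).
E°cell = E°(right) − E°(left) = +0.34 − (−3.03) = +3.37 V.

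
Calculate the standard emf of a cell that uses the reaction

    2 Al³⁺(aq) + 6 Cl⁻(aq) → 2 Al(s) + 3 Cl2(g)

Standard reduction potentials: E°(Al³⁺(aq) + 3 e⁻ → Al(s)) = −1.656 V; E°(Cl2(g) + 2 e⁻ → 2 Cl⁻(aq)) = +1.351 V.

In the reaction as written, Al³⁺(aq) is reduced (cathode) and Cl2(g) is produced by oxidation at the anode.
E°cell = E°(cathode) − E°(anode) = −1.656 − (+1.351) = −3.007 V.
The negative E°cell means the reaction is non-spontaneous in the direction written.

−3.007 V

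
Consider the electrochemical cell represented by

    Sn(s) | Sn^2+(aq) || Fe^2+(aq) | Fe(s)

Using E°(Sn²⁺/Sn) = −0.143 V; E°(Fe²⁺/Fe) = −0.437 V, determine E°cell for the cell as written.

By convention the left-hand electrode in cell notation is the anode (oxidation) and the right-hand electrode is the cathode (reduction).
E°cell = E°(right) − E°(left) = −0.437 − (−0.143) = −0.294 V.
The negative sign shows that, as written, the cell would require an external voltage to drive the reaction.

−0.294 V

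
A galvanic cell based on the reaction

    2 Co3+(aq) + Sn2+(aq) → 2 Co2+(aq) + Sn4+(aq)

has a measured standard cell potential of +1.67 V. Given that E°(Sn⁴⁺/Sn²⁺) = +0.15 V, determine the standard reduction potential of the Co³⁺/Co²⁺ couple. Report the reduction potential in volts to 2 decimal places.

+1.82 V

In the reaction as written the Co³⁺/Co²⁺ couple is reduced (cathode) and Sn⁴⁺/Sn²⁺ is oxidized (anode), so E°cell = E°(Co³⁺/Co²⁺) − E°(Sn⁴⁺/Sn²⁺).
E°(Co³⁺/Co²⁺) = E°cell + E°(anode) = +1.67 + (+0.15) = +1.82 V.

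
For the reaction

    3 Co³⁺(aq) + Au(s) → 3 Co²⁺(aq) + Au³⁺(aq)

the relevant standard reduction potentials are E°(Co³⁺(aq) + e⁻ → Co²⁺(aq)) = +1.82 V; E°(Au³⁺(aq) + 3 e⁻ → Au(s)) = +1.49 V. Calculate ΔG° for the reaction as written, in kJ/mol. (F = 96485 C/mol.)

In the reaction as written Co³⁺(aq) is reduced, so the Co³⁺/Co²⁺ couple is the cathode and Au³⁺/Au is the anode.
E°cell = +1.82 − (+1.49) = +0.33 V; balancing electrons gives n = 3.
ΔG° = −nFE°cell = −(3)(96485)(+0.33) J/mol = −95.5 kJ/mol.

−95.5 kJ/mol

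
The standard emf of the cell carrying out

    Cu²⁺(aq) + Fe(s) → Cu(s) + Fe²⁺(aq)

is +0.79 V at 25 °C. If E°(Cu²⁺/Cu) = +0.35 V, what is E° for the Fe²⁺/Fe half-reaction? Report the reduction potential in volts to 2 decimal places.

In the reaction as written the Cu²⁺/Cu couple is reduced (cathode) and Fe²⁺/Fe is oxidized (anode), so E°cell = E°(Cu²⁺/Cu) − E°(Fe²⁺/Fe).
E°(Fe²⁺/Fe) = E°(cathode) − E°cell = +0.35 − (+0.79) = −0.44 V.

−0.44 V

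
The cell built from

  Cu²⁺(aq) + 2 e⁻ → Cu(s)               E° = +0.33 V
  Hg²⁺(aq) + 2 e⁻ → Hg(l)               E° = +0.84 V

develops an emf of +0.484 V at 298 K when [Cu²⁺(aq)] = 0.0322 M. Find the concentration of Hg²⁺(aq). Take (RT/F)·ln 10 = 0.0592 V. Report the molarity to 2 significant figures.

0.0043 M

Hg²⁺/Hg is the cathode (higher E°); E°cell = +0.84 − (+0.33) = +0.51 V with n = 2.
From the Nernst equation, log Q = n(E° − E)/0.0592 = 2·(+0.51 − (+0.484))/0.0592 = 0.878.
Balancing electrons gives Hg²⁺(aq) + Cu(s) → Hg(l) + Cu²⁺(aq); thus Q = [Cu²⁺(aq)] / [Hg²⁺(aq)].
Isolating [Hg²⁺(aq)] in Q = 10^{0.878} yields log [Hg²⁺(aq)] = −2.370, i.e. 0.0043 M.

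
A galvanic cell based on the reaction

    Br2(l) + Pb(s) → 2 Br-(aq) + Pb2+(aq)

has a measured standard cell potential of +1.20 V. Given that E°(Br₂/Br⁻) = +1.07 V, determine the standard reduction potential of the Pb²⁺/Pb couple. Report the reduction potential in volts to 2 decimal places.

In the reaction as written the Br₂/Br⁻ couple is reduced (cathode) and Pb²⁺/Pb is oxidized (anode), so E°cell = E°(Br₂/Br⁻) − E°(Pb²⁺/Pb).
E°(Pb²⁺/Pb) = E°(cathode) − E°cell = +1.07 − (+1.20) = −0.13 V.

−0.13 V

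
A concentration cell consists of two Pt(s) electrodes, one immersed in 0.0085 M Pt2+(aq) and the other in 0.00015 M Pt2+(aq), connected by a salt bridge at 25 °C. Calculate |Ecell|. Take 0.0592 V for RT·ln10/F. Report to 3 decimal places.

0.052 V

For a concentration cell E°cell = 0, since both electrodes use the same couple.
The compartment with the higher Pt2+(aq) concentration (0.0085 M) acts as the cathode; ions are reduced there and produced at the dilute (0.00015 M) anode.
With n = 2, Ecell = −(0.0592/2)·log([dilute]/[conc]) = −(0.0592/2)·log(0.00015/0.0085) = +0.052 V.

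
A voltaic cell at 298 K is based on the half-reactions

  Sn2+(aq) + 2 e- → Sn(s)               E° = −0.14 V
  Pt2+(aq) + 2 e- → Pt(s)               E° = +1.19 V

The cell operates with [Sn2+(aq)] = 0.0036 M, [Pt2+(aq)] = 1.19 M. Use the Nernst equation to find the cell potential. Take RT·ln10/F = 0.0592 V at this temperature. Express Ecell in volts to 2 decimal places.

Since E°(Pt²⁺/Pt) > E°(Sn²⁺/Sn), Pt²⁺/Pt serves as the cathode.
E°cell = +1.19 − (−0.14) = +1.33 V, with n = 2 electrons transferred.
Balancing gives Pt2+(aq) + Sn(s) → Pt(s) + Sn2+(aq); hence Q = [Sn2+(aq)] / [Pt2+(aq)] = 0.00303 (log Q = −2.519).
By the Nernst equation, E = +1.33 − (0.0592/2)·(−2.519) = +1.40 V.

+1.40 V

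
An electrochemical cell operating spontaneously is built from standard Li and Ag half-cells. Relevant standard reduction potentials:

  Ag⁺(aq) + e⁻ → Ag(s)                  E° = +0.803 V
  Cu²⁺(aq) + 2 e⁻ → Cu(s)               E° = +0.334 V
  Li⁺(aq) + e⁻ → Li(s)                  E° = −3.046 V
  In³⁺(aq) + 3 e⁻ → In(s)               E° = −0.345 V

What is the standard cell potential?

Of the two couples in this cell, the one with the more positive reduction potential is reduced at the cathode: here that is Ag⁺/Ag (+0.803 V); Li⁺/Li (−3.046 V) is the anode.
E°cell = E°(cathode) − E°(anode) = +0.803 − (−3.046) = +3.849 V.

+3.849 V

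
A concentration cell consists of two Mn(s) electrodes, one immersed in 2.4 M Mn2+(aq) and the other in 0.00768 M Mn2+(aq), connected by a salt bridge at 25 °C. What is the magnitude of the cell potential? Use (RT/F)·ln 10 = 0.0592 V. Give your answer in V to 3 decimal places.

0.074 V

For a concentration cell E°cell = 0, since both electrodes use the same couple.
The compartment with the higher Mn2+(aq) concentration (2.4 M) acts as the cathode; ions are reduced there and produced at the dilute (0.00768 M) anode.
With n = 2, Ecell = −(0.0592/2)·log([dilute]/[conc]) = −(0.0592/2)·log(0.00768/2.4) = +0.074 V.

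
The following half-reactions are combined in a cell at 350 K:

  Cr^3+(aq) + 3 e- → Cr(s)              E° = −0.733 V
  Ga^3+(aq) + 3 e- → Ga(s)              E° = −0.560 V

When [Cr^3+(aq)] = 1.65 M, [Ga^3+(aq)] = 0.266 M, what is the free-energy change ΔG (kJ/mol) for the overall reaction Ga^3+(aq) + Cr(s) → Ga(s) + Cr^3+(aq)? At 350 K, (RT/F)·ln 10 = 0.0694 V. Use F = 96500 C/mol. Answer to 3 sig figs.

−44.8 kJ/mol

E°cell = −0.560 − (−0.733) = +0.173 V; the balanced reaction transfers n = 3 electrons.
Q = [Cr^3+(aq)] / [Ga^3+(aq)] = 6.2, so log Q = 0.793 and E = +0.173 − (0.0694/3)(0.793) = +0.1547 V.
ΔG = −nFE = −(3)(96500)(+0.1547) J/mol = −44.8 kJ/mol.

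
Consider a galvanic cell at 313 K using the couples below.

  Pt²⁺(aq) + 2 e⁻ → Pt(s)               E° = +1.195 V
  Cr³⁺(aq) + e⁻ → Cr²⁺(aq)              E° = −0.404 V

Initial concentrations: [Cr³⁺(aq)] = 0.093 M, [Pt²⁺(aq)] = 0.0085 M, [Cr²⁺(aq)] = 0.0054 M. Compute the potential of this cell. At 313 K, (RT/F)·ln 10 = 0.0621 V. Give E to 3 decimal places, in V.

+1.458 V

Pt²⁺/Pt is reduced (cathode, E° = +1.195 V) and Cr³⁺/Cr²⁺ is oxidized (anode).
E°cell = +1.195 − (−0.404) = +1.599 V, with n = 2 electrons transferred.
For the overall reaction Pt²⁺(aq) + 2 Cr²⁺(aq) → Pt(s) + 2 Cr³⁺(aq), Q = [Cr³⁺(aq)]^2 / ([Pt²⁺(aq)]·[Cr²⁺(aq)]^2) = 3.49×10^4, giving log Q = 4.543.
E = E° − (0.0621/n)·log Q = +1.599 − (0.0621/2)(4.543) = +1.458 V.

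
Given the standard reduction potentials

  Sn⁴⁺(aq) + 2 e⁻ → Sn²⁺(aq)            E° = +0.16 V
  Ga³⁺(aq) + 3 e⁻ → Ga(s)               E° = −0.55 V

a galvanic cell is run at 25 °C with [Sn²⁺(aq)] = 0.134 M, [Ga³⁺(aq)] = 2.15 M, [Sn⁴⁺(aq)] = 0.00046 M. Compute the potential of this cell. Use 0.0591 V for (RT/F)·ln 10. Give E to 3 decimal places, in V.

The Sn⁴⁺/Sn²⁺ couple has the more positive E°, so it is the cathode; Ga³⁺/Ga is the anode.
E°cell = +0.16 − (−0.55) = +0.71 V, with n = 6 electrons transferred.
For the overall reaction 3 Sn⁴⁺(aq) + 2 Ga(s) → 3 Sn²⁺(aq) + 2 Ga³⁺(aq), Q = ([Sn²⁺(aq)]^3·[Ga³⁺(aq)]^2) / [Sn⁴⁺(aq)]^3 = 1.14×10^8, giving log Q = 8.058.
E = E° − (0.0591/n)·log Q = +0.71 − (0.0591/6)(8.058) = +0.631 V.

+0.631 V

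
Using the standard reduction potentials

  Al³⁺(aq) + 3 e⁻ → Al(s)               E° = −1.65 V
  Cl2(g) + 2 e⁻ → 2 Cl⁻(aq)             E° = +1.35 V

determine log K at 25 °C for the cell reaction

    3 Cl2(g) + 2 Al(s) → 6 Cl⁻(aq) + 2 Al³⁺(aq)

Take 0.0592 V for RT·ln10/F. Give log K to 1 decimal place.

log K = 304.1

The Cl₂/Cl⁻ couple is reduced (cathode); E°cell = +1.35 − (−1.65) = +3.00 V with n = 6.
At equilibrium E = 0, so log K = nE°cell / 0.0592 = (6)(+3.00) / 0.0592 = 304.1.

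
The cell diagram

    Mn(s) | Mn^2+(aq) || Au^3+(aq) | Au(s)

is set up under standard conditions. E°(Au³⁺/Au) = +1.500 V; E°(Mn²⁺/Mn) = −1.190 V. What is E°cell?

+2.690 V

By convention the left-hand electrode in cell notation is the anode (oxidation) and the right-hand electrode is the cathode (reduction).
E°cell = E°(right) − E°(left) = +1.500 − (−1.190) = +2.690 V.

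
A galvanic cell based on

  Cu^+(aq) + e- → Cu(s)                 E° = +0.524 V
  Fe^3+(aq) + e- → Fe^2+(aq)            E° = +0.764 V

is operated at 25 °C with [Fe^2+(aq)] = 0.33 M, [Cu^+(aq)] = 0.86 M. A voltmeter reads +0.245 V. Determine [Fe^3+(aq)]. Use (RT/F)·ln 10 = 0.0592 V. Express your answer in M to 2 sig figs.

0.34 M

The Fe³⁺/Fe²⁺ couple has the larger reduction potential, so it is the cathode: E°cell = +0.764 − (+0.524) = +0.240 V and n = 1.
Rearranging E = E° − (0.0592/n)·log Q gives log Q = 1(+0.240 − (+0.245))/0.0592 = −0.084.
Balancing electrons gives Fe^3+(aq) + Cu(s) → Fe^2+(aq) + Cu^+(aq); thus Q = ([Fe^2+(aq)]·[Cu^+(aq)]) / [Fe^3+(aq)].
Isolating [Fe^3+(aq)] in Q = 10^{−0.084} yields log [Fe^3+(aq)] = −0.463, i.e. 0.34 M.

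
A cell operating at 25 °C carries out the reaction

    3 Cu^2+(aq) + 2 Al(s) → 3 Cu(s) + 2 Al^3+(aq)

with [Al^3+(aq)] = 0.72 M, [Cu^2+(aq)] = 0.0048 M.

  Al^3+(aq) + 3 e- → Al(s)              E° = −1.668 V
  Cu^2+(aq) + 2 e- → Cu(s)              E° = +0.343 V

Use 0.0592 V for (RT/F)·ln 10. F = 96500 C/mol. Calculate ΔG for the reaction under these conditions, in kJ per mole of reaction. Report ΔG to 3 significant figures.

The standard cell potential is +0.343 − (−1.668) = +2.011 V, with n = 6 electrons in the balanced equation.
The reaction quotient is [Al^3+(aq)]^2 / [Cu^2+(aq)]^3 = 4.69×10^6; by Nernst, E = +2.011 − (0.0592/6)(6.671) = +1.9452 V.
Finally ΔG = −nFE = −(6)(96500 C/mol)(+1.9452 V) = −1130 kJ/mol.

−1130 kJ/mol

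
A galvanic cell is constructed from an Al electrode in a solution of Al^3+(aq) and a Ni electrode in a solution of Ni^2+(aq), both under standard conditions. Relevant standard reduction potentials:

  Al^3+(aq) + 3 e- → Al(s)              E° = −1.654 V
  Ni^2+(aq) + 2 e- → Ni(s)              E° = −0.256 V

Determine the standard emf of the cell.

+1.398 V

The Ni²⁺/Ni couple has the higher E°, so Ni ion is reduced (cathode) and Al is oxidized (anode).
E°cell = E°(cathode) − E°(anode) = −0.256 − (−1.654) = +1.398 V.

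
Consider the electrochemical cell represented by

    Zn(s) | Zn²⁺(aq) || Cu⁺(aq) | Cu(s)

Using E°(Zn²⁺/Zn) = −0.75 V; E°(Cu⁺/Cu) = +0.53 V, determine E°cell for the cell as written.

By convention the left-hand electrode in cell notation is the anode (oxidation) and the right-hand electrode is the cathode (reduction).
E°cell = E°(right) − E°(left) = +0.53 − (−0.75) = +1.28 V.

+1.28 V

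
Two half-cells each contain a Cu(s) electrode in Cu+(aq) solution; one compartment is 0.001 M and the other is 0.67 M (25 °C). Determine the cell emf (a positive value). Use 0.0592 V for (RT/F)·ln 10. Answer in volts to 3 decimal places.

For a concentration cell E°cell = 0, since both electrodes use the same couple.
The compartment with the higher Cu+(aq) concentration (0.67 M) acts as the cathode; ions are reduced there and produced at the dilute (0.001 M) anode.
With n = 1, Ecell = −(0.0592/1)·log([dilute]/[conc]) = −(0.0592/1)·log(0.001/0.67) = +0.167 V.

0.167 V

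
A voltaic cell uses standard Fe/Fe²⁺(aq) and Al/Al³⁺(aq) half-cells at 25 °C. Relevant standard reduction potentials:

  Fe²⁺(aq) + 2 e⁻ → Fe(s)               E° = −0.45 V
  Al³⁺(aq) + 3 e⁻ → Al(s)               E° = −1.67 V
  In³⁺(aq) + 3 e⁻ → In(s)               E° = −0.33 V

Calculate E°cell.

+1.22 V

The Fe²⁺/Fe couple has the higher E°, so Fe ion is reduced (cathode) and Al is oxidized (anode).
E°cell = E°(cathode) − E°(anode) = −0.45 − (−1.67) = +1.22 V.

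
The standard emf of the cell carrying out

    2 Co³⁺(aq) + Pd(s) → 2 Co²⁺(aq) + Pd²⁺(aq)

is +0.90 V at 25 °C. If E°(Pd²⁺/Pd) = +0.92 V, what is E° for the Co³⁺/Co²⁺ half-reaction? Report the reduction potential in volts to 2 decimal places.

+1.82 V

In the reaction as written the Co³⁺/Co²⁺ couple is reduced (cathode) and Pd²⁺/Pd is oxidized (anode), so E°cell = E°(Co³⁺/Co²⁺) − E°(Pd²⁺/Pd).
E°(Co³⁺/Co²⁺) = E°cell + E°(anode) = +0.90 + (+0.92) = +1.82 V.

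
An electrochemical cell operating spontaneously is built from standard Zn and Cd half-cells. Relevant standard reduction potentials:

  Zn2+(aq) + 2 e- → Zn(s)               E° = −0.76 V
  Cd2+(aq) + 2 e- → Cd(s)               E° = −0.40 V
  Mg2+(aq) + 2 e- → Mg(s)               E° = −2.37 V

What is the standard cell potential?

+0.36 V

The Cd²⁺/Cd couple has the higher E°, so Cd ion is reduced (cathode) and Zn is oxidized (anode).
E°cell = E°(cathode) − E°(anode) = −0.40 − (−0.76) = +0.36 V.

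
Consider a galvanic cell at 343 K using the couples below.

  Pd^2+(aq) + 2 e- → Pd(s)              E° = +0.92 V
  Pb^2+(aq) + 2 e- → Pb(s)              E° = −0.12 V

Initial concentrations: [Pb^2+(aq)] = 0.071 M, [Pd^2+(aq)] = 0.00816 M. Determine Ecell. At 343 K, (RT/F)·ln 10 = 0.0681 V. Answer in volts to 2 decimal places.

Since E°(Pd²⁺/Pd) > E°(Pb²⁺/Pb), Pd²⁺/Pd serves as the cathode.
The standard potential is +0.92 − (−0.12) = +1.04 V and the balanced reaction transfers n = 2 electrons.
The balanced reaction is Pd^2+(aq) + Pb(s) → Pd(s) + Pb^2+(aq), so Q = [Pb^2+(aq)] / [Pd^2+(aq)] = 8.7 and log Q = 0.940.
E = E° − (0.0681/n)·log Q = +1.04 − (0.0681/2)(0.940) = +1.01 V.

+1.01 V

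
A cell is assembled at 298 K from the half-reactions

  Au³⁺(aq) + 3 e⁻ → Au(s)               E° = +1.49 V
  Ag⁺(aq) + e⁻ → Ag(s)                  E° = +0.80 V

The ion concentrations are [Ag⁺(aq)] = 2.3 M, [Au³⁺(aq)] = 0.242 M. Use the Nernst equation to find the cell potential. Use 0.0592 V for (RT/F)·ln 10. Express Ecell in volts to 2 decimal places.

Since E°(Au³⁺/Au) > E°(Ag⁺/Ag), Au³⁺/Au serves as the cathode.
The standard potential is +1.49 − (+0.80) = +0.69 V and the balanced reaction transfers n = 3 electrons.
For the overall reaction Au³⁺(aq) + 3 Ag(s) → Au(s) + 3 Ag⁺(aq), Q = [Ag⁺(aq)]^3 / [Au³⁺(aq)] = 50.3, giving log Q = 1.701.
By the Nernst equation, E = +0.69 − (0.0592/3)·(1.701) = +0.66 V.

+0.66 V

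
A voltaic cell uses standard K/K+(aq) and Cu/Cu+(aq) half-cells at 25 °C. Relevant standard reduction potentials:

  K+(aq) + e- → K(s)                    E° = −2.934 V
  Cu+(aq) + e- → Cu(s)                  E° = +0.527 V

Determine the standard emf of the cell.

+3.461 V

Of the two couples in this cell, the one with the more positive reduction potential is reduced at the cathode: here that is Cu⁺/Cu (+0.527 V); K⁺/K (−2.934 V) is the anode.
E°cell = E°(cathode) − E°(anode) = +0.527 − (−2.934) = +3.461 V.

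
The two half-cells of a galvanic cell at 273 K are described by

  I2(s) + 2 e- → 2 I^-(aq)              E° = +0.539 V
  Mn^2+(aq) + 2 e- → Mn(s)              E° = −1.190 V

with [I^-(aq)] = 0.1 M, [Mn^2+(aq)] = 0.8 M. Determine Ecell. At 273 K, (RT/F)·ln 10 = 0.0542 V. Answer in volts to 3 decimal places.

+1.786 V

Since E°(I₂/I⁻) > E°(Mn²⁺/Mn), I₂/I⁻ serves as the cathode.
E°cell = +0.539 − (−1.190) = +1.729 V, with n = 2 electrons transferred.
Balancing gives I2(s) + Mn(s) → 2 I^-(aq) + Mn^2+(aq); hence Q = [I^-(aq)]^2·[Mn^2+(aq)] = 0.008 (log Q = −2.097).
E = E° − (0.0542/n)·log Q = +1.729 − (0.0542/2)(−2.097) = +1.786 V.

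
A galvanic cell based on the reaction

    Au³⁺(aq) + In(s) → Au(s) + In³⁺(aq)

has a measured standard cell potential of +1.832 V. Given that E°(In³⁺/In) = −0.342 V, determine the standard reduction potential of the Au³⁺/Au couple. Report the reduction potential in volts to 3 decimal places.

+1.490 V

In the reaction as written the Au³⁺/Au couple is reduced (cathode) and In³⁺/In is oxidized (anode), so E°cell = E°(Au³⁺/Au) − E°(In³⁺/In).
E°(Au³⁺/Au) = E°cell + E°(anode) = +1.832 + (−0.342) = +1.490 V.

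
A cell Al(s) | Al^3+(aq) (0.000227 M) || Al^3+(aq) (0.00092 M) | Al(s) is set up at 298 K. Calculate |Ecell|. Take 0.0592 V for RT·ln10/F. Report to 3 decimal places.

0.012 V

For a concentration cell E°cell = 0, since both electrodes use the same couple.
The compartment with the higher Al^3+(aq) concentration (0.00092 M) acts as the cathode; ions are reduced there and produced at the dilute (0.000227 M) anode.
With n = 3, Ecell = −(0.0592/3)·log([dilute]/[conc]) = −(0.0592/3)·log(0.000227/0.00092) = +0.012 V.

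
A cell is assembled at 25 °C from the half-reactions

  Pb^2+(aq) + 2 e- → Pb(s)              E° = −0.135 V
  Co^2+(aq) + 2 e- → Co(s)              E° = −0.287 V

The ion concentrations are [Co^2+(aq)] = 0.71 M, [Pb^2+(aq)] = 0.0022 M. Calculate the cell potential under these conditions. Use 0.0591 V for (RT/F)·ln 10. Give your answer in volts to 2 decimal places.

The Pb²⁺/Pb couple has the more positive E°, so it is the cathode; Co²⁺/Co is the anode.
E°cell = E°cat − E°an = −0.135 − (−0.287) = +0.152 V; n = 2.
For the overall reaction Pb^2+(aq) + Co(s) → Pb(s) + Co^2+(aq), Q = [Co^2+(aq)] / [Pb^2+(aq)] = 323, giving log Q = 2.509.
E = E° − (0.0591/n)·log Q = +0.152 − (0.0591/2)(2.509) = +0.08 V.

+0.08 V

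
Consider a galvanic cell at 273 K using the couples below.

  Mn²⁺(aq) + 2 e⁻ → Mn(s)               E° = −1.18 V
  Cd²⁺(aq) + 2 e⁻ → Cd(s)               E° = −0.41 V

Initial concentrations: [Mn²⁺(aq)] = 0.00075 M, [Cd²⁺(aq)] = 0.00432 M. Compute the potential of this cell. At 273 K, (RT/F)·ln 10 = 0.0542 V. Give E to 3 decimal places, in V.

Cd²⁺/Cd is reduced (cathode, E° = −0.41 V) and Mn²⁺/Mn is oxidized (anode).
E°cell = −0.41 − (−1.18) = +0.77 V, with n = 2 electrons transferred.
Balancing gives Cd²⁺(aq) + Mn(s) → Cd(s) + Mn²⁺(aq); hence Q = [Mn²⁺(aq)] / [Cd²⁺(aq)] = 0.174 (log Q = −0.760).
E = E° − (0.0542/n)·log Q = +0.77 − (0.0542/2)(−0.760) = +0.791 V.

+0.791 V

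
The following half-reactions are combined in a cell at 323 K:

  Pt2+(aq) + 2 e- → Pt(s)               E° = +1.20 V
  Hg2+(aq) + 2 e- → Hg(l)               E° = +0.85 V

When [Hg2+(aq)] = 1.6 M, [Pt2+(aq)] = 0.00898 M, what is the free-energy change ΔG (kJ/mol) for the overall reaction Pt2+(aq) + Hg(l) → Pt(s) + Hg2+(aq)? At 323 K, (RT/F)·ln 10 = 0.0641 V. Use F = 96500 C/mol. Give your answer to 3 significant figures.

−53.6 kJ/mol

E°cell = +1.20 − (+0.85) = +0.35 V; the balanced reaction transfers n = 2 electrons.
Here Q = [Hg2+(aq)] / [Pt2+(aq)] = 178 (log Q = 2.251), giving E = +0.35 − (0.0641/2)·(2.251) = +0.2779 V.
Then ΔG = −nFE = −2 × 96500 × +0.2779 J/mol = −53.6 kJ/mol.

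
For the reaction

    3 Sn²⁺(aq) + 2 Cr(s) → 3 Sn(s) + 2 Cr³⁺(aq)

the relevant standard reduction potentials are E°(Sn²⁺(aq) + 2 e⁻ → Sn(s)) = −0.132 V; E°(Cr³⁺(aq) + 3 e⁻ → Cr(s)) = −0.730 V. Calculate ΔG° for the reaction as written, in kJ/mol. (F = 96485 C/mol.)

In the reaction as written Sn²⁺(aq) is reduced, so the Sn²⁺/Sn couple is the cathode and Cr³⁺/Cr is the anode.
E°cell = −0.132 − (−0.730) = +0.598 V; balancing electrons gives n = 6.
ΔG° = −nFE°cell = −(6)(96485)(+0.598) J/mol = −346 kJ/mol.

−346 kJ/mol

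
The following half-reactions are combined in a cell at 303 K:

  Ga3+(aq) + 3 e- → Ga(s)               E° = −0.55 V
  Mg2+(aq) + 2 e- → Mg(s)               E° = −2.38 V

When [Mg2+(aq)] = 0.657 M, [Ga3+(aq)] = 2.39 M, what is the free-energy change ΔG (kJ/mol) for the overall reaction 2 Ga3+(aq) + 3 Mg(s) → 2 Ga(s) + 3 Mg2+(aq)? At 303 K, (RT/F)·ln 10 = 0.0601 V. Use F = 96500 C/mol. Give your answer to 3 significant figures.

−1070 kJ/mol

With Ga³⁺/Ga reduced at the cathode, E°cell = −0.55 − (−2.38) = +1.83 V and n = 6.
The reaction quotient is [Mg2+(aq)]^3 / [Ga3+(aq)]^2 = 0.0496; by Nernst, E = +1.83 − (0.0601/6)(−1.304) = +1.8431 V.
Finally ΔG = −nFE = −(6)(96500 C/mol)(+1.8431 V) = −1070 kJ/mol.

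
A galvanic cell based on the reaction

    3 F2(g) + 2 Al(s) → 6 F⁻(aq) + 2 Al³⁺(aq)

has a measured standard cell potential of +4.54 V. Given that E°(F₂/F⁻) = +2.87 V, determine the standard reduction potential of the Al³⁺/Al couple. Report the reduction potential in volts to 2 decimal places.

In the reaction as written the F₂/F⁻ couple is reduced (cathode) and Al³⁺/Al is oxidized (anode), so E°cell = E°(F₂/F⁻) − E°(Al³⁺/Al).
E°(Al³⁺/Al) = E°(cathode) − E°cell = +2.87 − (+4.54) = −1.67 V.

−1.67 V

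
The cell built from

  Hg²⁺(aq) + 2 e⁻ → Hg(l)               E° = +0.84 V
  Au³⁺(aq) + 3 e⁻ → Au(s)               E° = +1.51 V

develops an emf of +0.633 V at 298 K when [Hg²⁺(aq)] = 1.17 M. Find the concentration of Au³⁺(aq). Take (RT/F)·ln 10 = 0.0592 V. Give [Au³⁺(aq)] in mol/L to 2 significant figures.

0.017 M

With Au³⁺/Au at the cathode and Hg²⁺/Hg at the anode, E°cell = +1.51 − (+0.84) = +0.67 V (n = 6).
Since E = E° − (0.0592/n)·log Q, log Q = n(E° − E)/0.0592 = 3.750.
For 2 Au³⁺(aq) + 3 Hg(l) → 2 Au(s) + 3 Hg²⁺(aq), the reaction quotient is Q = [Hg²⁺(aq)]^3 / [Au³⁺(aq)]^2.
Isolating [Au³⁺(aq)] in Q = 10^{3.750} yields log [Au³⁺(aq)] = −1.773, i.e. 0.017 M.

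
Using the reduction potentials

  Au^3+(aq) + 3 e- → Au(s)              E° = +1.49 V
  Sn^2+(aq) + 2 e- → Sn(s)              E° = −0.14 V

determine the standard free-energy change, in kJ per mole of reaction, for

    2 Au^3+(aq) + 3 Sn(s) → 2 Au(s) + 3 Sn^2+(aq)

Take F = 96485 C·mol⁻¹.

In the reaction as written Au^3+(aq) is reduced, so the Au³⁺/Au couple is the cathode and Sn²⁺/Sn is the anode.
E°cell = +1.49 − (−0.14) = +1.63 V; balancing electrons gives n = 6.
ΔG° = −nFE°cell = −(6)(96485)(+1.63) J/mol = −944 kJ/mol.

−944 kJ/mol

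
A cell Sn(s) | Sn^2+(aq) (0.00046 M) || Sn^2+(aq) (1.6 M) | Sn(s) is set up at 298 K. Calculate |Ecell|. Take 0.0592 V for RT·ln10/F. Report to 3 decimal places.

For a concentration cell E°cell = 0, since both electrodes use the same couple.
The compartment with the higher Sn^2+(aq) concentration (1.6 M) acts as the cathode; ions are reduced there and produced at the dilute (0.00046 M) anode.
With n = 2, Ecell = −(0.0592/2)·log([dilute]/[conc]) = −(0.0592/2)·log(0.00046/1.6) = +0.105 V.

0.105 V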